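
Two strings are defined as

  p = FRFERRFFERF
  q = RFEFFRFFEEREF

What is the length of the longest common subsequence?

9

Let dp[i][j] be the LCS length of the first i characters of p and the first j characters of q. dp[i][j] = dp[i-1][j-1]+1 when the i-th and j-th characters match, else max(dp[i-1][j], dp[i][j-1]).
    ·  R  F  E  F  F  R  F  F  E  E  R  E  F
 ·  0  0  0  0  0  0  0  0  0  0  0  0  0  0
 F  0  0  1  1  1  1  1  1  1  1  1  1  1  1
 R  0  1  1  1  1  1  2  2  2  2  2  2  2  2
 F  0  1  2  2  2  2  2  3  3  3  3  3  3  3
 E  0  1  2  3  3  3  3  3  3  4  4  4  4  4
 R  0  1  2  3  3  3  4  4  4  4  4  5  5  5
 R  0  1  2  3  3  3  4  4  4  4  4  5  5  5
 F  0  1  2  3  4  4  4  5  5  5  5  5  5  6
 F  0  1  2  3  4  5  5  5  6  6  6  6  6  6
 E  0  1  2  3  4  5  5  5  6  7  7  7  7  7
 R  0  1  2  3  4  5  6  6  6  7  7  8  8  8
 F  0  1  2  3  4  5  6  7  7  7  7  8  8  9
dp[11][13] = 9. One LCS (by backtracking along matches): RFERFFERF.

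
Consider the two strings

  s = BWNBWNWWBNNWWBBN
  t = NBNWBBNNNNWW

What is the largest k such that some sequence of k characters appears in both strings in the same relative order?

Taking N [3,1] → B [4,2] → N [6,3] → W [7,4] → B [9,6] → N [10,9] → N [11,10] → W [12,11] → W [13,12] gives a common subsequence of length 9. The LCS DP gives dp[16][12] = 9, so this is optimal.

9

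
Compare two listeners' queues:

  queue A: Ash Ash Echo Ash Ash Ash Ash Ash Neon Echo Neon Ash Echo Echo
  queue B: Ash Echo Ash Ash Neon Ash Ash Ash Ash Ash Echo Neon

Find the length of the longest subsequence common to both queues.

Taking Ash [1,3], then Ash [2,4], then Ash [4,6], then Ash [5,7], then Ash [6,8], then Ash [7,9], then Ash [8,10], then Echo [10,11], then Neon [11,12] gives a common subsequence of length 9. Since dp[14][12] = 9, nothing longer is possible.

9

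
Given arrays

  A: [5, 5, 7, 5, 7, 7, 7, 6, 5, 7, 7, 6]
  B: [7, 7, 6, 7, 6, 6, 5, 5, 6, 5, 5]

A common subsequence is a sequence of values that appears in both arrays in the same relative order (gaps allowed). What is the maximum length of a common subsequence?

Taking 7 [3,1], then 7 [5,2], then 7 [6,4], then 6 [8,6], then 5 [9,8], then 6 [12,9] gives a common subsequence of length 6. Since dp[12][11] = 6, nothing longer is possible.

6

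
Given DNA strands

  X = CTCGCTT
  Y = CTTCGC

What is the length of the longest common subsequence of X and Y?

5

One common subsequence of length 5: C at X[1]=Y[1] → T at X[2]=Y[3] → C at X[3]=Y[4] → G at X[4]=Y[5] → C at X[5]=Y[6]. Since dp[7][6] = 5, nothing longer is possible.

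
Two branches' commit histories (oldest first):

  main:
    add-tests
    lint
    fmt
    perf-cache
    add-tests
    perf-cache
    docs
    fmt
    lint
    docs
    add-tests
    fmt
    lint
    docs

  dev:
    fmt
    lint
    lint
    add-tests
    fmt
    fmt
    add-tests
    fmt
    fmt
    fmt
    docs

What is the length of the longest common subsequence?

Pick add-tests [1,4] → fmt [3,6] → add-tests [5,7] → fmt [8,9] → fmt [12,10] → docs [14,11]; all 6 commits appear in both, in order. Since dp[14][11] = 6, nothing longer is possible.

6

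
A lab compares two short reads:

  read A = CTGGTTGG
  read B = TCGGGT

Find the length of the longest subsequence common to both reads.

Let dp[i][j] be the LCS length of the first i bases of read A and the first j bases of read B. dp[i][j] = dp[i-1][j-1]+1 when the i-th and j-th bases match, else max(dp[i-1][j], dp[i][j-1]).
    ·  T  C  G  G  G  T
 ·  0  0  0  0  0  0  0
 C  0  0  1  1  1  1  1
 T  0  1  1  1  1  1  2
 G  0  1  1  2  2  2  2
 G  0  1  1  2  3  3  3
 T  0  1  1  2  3  3  4
 T  0  1  1  2  3  3  4
 G  0  1  1  2  3  4  4
 G  0  1  1  2  3  4  4
dp[8][6] = 4. One LCS (by backtracking along matches): CGGT.

4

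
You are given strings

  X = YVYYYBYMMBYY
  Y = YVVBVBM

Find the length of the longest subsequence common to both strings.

4

Let dp[i][j] be the LCS length of the first i characters of X and the first j characters of Y. dp[i][j] = dp[i-1][j-1]+1 when the i-th and j-th characters match, else max(dp[i-1][j], dp[i][j-1]).
    ·  Y  V  V  B  V  B  M
 ·  0  0  0  0  0  0  0  0
 Y  0  1  1  1  1  1  1  1
 V  0  1  2  2  2  2  2  2
 Y  0  1  2  2  2  2  2  2
 Y  0  1  2  2  2  2  2  2
 Y  0  1  2  2  2  2  2  2
 B  0  1  2  2  3  3  3  3
 Y  0  1  2  2  3  3  3  3
 M  0  1  2  2  3  3  3  4
 M  0  1  2  2  3  3  3  4
 B  0  1  2  2  3  3  4  4
 Y  0  1  2  2  3  3  4  4
 Y  0  1  2  2  3  3  4  4
dp[12][7] = 4. One LCS (by backtracking along matches): YVBM.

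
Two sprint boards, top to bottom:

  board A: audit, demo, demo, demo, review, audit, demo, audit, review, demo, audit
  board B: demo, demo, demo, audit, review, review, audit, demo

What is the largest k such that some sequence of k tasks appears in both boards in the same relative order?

6

One common subsequence of length 6: demo at board A[2]=board B[1], demo at board A[3]=board B[2], demo at board A[4]=board B[3], review at board A[5]=board B[6], audit at board A[8]=board B[7], demo at board A[10]=board B[8], and the DP table's final entry dp[11][8] is also 6, so no common subsequence is longer.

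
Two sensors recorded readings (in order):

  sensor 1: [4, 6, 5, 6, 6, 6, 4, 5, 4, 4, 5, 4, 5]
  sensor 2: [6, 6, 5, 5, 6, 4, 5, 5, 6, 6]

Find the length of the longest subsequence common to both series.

Taking 6 at sensor 1[2]=sensor 2[2], 5 at sensor 1[3]=sensor 2[4], 6 at sensor 1[6]=sensor 2[5], 4 at sensor 1[7]=sensor 2[6], 5 at sensor 1[8]=sensor 2[7], 5 at sensor 1[11]=sensor 2[8] gives a common subsequence of length 6. Since dp[13][10] = 6, nothing longer is possible.

6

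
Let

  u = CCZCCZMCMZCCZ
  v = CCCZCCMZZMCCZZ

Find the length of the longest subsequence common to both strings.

Taking C [1,2], C [2,3], Z [3,4], C [4,5], C [5,6], Z [6,9], M [7,10], C [8,12], Z [10,13], Z [13,14] gives a common subsequence of length 10. dp[13][14] = 10 confirms this is the maximum.

10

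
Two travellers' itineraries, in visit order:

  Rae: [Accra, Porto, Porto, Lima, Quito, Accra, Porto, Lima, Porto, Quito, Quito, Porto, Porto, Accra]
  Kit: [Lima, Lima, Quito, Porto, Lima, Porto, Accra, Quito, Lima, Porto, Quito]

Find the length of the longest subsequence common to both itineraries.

7

Taking Lima (Rae #4, Kit #2); then Quito (Rae #5, Kit #3); then Porto (Rae #7, Kit #4); then Lima (Rae #8, Kit #5); then Porto (Rae #9, Kit #6); then Quito (Rae #10, Kit #8); then Quito (Rae #11, Kit #11) gives a common subsequence of length 7. dp[14][11] = 7 confirms this is the maximum.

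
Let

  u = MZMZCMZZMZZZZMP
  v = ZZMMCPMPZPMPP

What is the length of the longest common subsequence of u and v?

7

Match M [1,3], then M [3,4], then C [5,5], then M [6,7], then Z [7,9], then M [9,11], then P [15,13] — 7 characters in the same relative order in both. Since dp[15][13] = 7, nothing longer is possible.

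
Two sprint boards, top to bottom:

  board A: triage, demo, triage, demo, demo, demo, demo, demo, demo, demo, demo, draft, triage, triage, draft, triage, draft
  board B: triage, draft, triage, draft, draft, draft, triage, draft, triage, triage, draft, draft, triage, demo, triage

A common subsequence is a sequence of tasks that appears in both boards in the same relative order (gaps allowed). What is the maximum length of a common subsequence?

Match triage (board A #1, board B #3), then triage (board A #3, board B #7), then draft (board A #12, board B #8), then triage (board A #13, board B #9), then triage (board A #14, board B #10), then draft (board A #15, board B #12), then triage (board A #16, board B #15) — 7 tasks in the same relative order in both, and the DP table's final entry dp[17][15] is also 7, so no common subsequence is longer.

7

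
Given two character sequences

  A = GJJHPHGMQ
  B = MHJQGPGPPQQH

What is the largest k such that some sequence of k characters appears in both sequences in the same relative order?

Let dp[i][j] be the LCS length of the first i characters of A and the first j characters of B. dp[i][j] = dp[i-1][j-1]+1 when the i-th and j-th characters match, else max(dp[i-1][j], dp[i][j-1]).
    ·  M  H  J  Q  G  P  G  P  P  Q  Q  H
 ·  0  0  0  0  0  0  0  0  0  0  0  0  0
 G  0  0  0  0  0  1  1  1  1  1  1  1  1
 J  0  0  0  1  1  1  1  1  1  1  1  1  1
 J  0  0  0  1  1  1  1  1  1  1  1  1  1
 H  0  0  1  1  1  1  1  1  1  1  1  1  2
 P  0  0  1  1  1  1  2  2  2  2  2  2  2
 H  0  0  1  1  1  1  2  2  2  2  2  2  3
 G  0  0  1  1  1  2  2  3  3  3  3  3  3
 M  0  1  1  1  1  2  2  3  3  3  3  3  3
 Q  0  1  1  1  2  2  2  3  3  3  4  4  4
dp[9][12] = 4. One LCS (by backtracking along matches): GPGQ.

4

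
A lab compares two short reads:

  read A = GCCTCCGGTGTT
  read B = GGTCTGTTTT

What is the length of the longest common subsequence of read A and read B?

Pick G at read A[1]=read B[2]; then C at read A[3]=read B[4]; then T at read A[4]=read B[5]; then G at read A[7]=read B[6]; then T at read A[9]=read B[8]; then T at read A[11]=read B[9]; then T at read A[12]=read B[10]; all 7 bases appear in both, in order. Since dp[12][10] = 7, nothing longer is possible.

7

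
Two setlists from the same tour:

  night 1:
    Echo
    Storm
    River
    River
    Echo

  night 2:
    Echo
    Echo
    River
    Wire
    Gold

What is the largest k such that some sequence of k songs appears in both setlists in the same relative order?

Taking Echo (night 1 #1, night 2 #2) → River (night 1 #3, night 2 #3) gives a common subsequence of length 2, and the DP table's final entry dp[5][5] is also 2, so no common subsequence is longer.

2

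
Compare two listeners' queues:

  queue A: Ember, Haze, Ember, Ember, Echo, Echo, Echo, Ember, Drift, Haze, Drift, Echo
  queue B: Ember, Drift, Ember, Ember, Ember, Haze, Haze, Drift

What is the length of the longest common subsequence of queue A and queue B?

6

Taking Ember at queue A[1]=queue B[1], Ember at queue A[3]=queue B[3], Ember at queue A[4]=queue B[4], Ember at queue A[8]=queue B[5], Haze at queue A[10]=queue B[7], Drift at queue A[11]=queue B[8] gives a common subsequence of length 6. The LCS DP gives dp[12][8] = 6, so this is optimal.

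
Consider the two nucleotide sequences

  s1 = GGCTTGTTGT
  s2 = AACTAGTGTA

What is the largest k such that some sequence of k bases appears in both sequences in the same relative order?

Let dp[i][j] be the LCS length of the first i bases of s1 and the first j bases of s2. dp[i][j] = dp[i-1][j-1]+1 when the i-th and j-th bases match, else max(dp[i-1][j], dp[i][j-1]).
    ·  A  A  C  T  A  G  T  G  T  A
 ·  0  0  0  0  0  0  0  0  0  0  0
 G  0  0  0  0  0  0  1  1  1  1  1
 G  0  0  0  0  0  0  1  1  2  2  2
 C  0  0  0  1  1  1  1  1  2  2  2
 T  0  0  0  1  2  2  2  2  2  3  3
 T  0  0  0  1  2  2  2  3  3  3  3
 G  0  0  0  1  2  2  3  3  4  4  4
 T  0  0  0  1  2  2  3  4  4  5  5
 T  0  0  0  1  2  2  3  4  4  5  5
 G  0  0  0  1  2  2  3  4  5  5  5
 T  0  0  0  1  2  2  3  4  5  6  6
dp[10][10] = 6. One LCS (by backtracking along matches): CTGTGT.

6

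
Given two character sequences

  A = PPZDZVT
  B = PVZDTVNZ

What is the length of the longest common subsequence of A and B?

Match P (A #1, B #1), Z (A #3, B #3), D (A #4, B #4), Z (A #5, B #8) — 4 characters in the same relative order in both. dp[7][8] = 4 confirms this is the maximum.

4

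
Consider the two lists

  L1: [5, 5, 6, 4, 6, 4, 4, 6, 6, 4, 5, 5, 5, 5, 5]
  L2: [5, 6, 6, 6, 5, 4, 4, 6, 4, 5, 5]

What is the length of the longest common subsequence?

Taking 5 [1,1] → 6 [3,3] → 6 [5,4] → 4 [6,6] → 4 [7,7] → 6 [9,8] → 4 [10,9] → 5 [14,10] → 5 [15,11] gives a common subsequence of length 9, and the DP table's final entry dp[15][11] is also 9, so no common subsequence is longer.

9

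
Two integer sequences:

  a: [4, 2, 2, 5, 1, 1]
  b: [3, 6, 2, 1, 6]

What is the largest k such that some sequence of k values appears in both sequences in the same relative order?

Taking 2 at a[3]=b[3], then 1 at a[5]=b[4] gives a common subsequence of length 2, and the DP table's final entry dp[6][5] is also 2, so no common subsequence is longer.

2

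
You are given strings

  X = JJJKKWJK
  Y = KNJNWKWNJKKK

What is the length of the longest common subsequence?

5

Match J [1,3], J [3,9], K [4,10], K [5,11], K [8,12] — 5 characters in the same relative order in both, and the DP table's final entry dp[8][12] is also 5, so no common subsequence is longer.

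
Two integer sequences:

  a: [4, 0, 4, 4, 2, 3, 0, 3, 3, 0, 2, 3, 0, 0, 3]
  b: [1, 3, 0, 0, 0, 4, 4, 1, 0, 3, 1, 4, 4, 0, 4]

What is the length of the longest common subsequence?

6

Match 0 [2,5]; then 4 [3,6]; then 4 [4,7]; then 0 [7,9]; then 3 [8,10]; then 0 [10,14] — 6 values in the same relative order in both. The LCS DP gives dp[15][15] = 6, so this is optimal.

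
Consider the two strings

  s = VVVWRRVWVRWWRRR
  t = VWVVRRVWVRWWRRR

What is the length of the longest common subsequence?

14

Match V (s #1, t #1), V (s #2, t #3), V (s #3, t #4), R (s #5, t #5), R (s #6, t #6), V (s #7, t #7), W (s #8, t #8), V (s #9, t #9), R (s #10, t #10), W (s #11, t #11), W (s #12, t #12), R (s #13, t #13), R (s #14, t #14), R (s #15, t #15) — 14 characters in the same relative order in both. dp[15][15] = 14 confirms this is the maximum.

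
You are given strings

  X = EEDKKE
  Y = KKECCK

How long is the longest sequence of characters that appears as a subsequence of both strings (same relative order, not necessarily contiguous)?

3

Let dp[i][j] be the LCS length of the first i characters of X and the first j characters of Y. dp[i][j] = dp[i-1][j-1]+1 when the i-th and j-th characters match, else max(dp[i-1][j], dp[i][j-1]).
    ·  K  K  E  C  C  K
 ·  0  0  0  0  0  0  0
 E  0  0  0  1  1  1  1
 E  0  0  0  1  1  1  1
 D  0  0  0  1  1  1  1
 K  0  1  1  1  1  1  2
 K  0  1  2  2  2  2  2
 E  0  1  2  3  3  3  3
dp[6][6] = 3. One LCS (by backtracking along matches): KKE.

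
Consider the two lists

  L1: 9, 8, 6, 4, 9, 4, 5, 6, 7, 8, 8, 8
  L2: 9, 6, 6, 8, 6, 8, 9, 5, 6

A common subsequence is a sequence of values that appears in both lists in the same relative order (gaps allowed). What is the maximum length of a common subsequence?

6

Taking 9 (L1 #1, L2 #1), then 8 (L1 #2, L2 #4), then 6 (L1 #3, L2 #5), then 9 (L1 #5, L2 #7), then 5 (L1 #7, L2 #8), then 6 (L1 #8, L2 #9) gives a common subsequence of length 6. Since dp[12][9] = 6, nothing longer is possible.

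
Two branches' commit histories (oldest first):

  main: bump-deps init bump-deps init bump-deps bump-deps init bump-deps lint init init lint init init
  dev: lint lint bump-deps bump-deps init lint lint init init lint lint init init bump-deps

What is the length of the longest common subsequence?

Taking bump-deps at main[1]=dev[3], bump-deps at main[3]=dev[4], init at main[4]=dev[5], lint at main[9]=dev[7], init at main[10]=dev[8], init at main[11]=dev[9], lint at main[12]=dev[11], init at main[13]=dev[12], init at main[14]=dev[13] gives a common subsequence of length 9. Since dp[14][14] = 9, nothing longer is possible.

9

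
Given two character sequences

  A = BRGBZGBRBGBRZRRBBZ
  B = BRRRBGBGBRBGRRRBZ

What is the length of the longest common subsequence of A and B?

Match B at A[1]=B[1], R at A[2]=B[4], G at A[3]=B[6], B at A[4]=B[7], G at A[6]=B[8], B at A[7]=B[9], R at A[8]=B[10], B at A[9]=B[11], G at A[10]=B[12], R at A[12]=B[13], R at A[14]=B[14], R at A[15]=B[15], B at A[17]=B[16], Z at A[18]=B[17] — 14 characters in the same relative order in both. dp[18][17] = 14 confirms this is the maximum.

14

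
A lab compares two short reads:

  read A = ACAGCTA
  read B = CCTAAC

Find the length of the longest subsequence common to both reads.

4

Let dp[i][j] be the LCS length of the first i bases of read A and the first j bases of read B. dp[i][j] = dp[i-1][j-1]+1 when the i-th and j-th bases match, else max(dp[i-1][j], dp[i][j-1]).
    ·  C  C  T  A  A  C
 ·  0  0  0  0  0  0  0
 A  0  0  0  0  1  1  1
 C  0  1  1  1  1  1  2
 A  0  1  1  1  2  2  2
 G  0  1  1  1  2  2  2
 C  0  1  2  2  2  2  3
 T  0  1  2  3  3  3  3
 A  0  1  2  3  4  4  4
dp[7][6] = 4. One LCS (by backtracking along matches): CCTA.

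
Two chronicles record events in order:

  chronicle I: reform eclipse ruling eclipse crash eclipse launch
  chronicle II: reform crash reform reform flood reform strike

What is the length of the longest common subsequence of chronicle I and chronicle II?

One common subsequence of length 2: reform [1,1], then crash [5,2], and the DP table's final entry dp[7][7] is also 2, so no common subsequence is longer.

2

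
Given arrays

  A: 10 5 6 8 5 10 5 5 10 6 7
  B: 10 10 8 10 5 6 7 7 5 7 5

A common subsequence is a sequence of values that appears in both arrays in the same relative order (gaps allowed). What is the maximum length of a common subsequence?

Let dp[i][j] be the LCS length of the first i values of A and the first j values of B. dp[i][j] = dp[i-1][j-1]+1 when the i-th and j-th values match, else max(dp[i-1][j], dp[i][j-1]).
    · 10 10  8 10  5  6  7  7  5  7  5
 ·  0  0  0  0  0  0  0  0  0  0  0  0
10  0  1  1  1  1  1  1  1  1  1  1  1
 5  0  1  1  1  1  2  2  2  2  2  2  2
 6  0  1  1  1  1  2  3  3  3  3  3  3
 8  0  1  1  2  2  2  3  3  3  3  3  3
 5  0  1  1  2  2  3  3  3  3  4  4  4
10  0  1  2  2  3  3  3  3  3  4  4  4
 5  0  1  2  2  3  4  4  4  4  4  4  5
 5  0  1  2  2  3  4  4  4  4  5  5  5
10  0  1  2  2  3  4  4  4  4  5  5  5
 6  0  1  2  2  3  4  5  5  5  5  5  5
 7  0  1  2  2  3  4  5  6  6  6  6  6
dp[11][11] = 6. One LCS (by backtracking along matches): 10, 8, 10, 5, 5, 7.

6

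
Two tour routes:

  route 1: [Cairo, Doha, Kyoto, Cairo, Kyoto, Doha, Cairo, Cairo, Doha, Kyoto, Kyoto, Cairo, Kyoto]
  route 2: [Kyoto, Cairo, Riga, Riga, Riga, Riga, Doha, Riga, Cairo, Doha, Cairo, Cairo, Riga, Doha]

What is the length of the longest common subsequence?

7

Pick Cairo [1,2], then Doha [2,7], then Cairo [4,9], then Doha [6,10], then Cairo [7,11], then Cairo [8,12], then Doha [9,14]; all 7 stops appear in both, in order. Since dp[13][14] = 7, nothing longer is possible.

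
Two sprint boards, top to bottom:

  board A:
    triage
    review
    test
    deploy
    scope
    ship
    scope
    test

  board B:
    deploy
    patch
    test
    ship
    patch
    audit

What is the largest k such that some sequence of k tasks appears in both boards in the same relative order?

One common subsequence of length 2: test [3,3], then ship [6,4]. dp[8][6] = 2 confirms this is the maximum.

2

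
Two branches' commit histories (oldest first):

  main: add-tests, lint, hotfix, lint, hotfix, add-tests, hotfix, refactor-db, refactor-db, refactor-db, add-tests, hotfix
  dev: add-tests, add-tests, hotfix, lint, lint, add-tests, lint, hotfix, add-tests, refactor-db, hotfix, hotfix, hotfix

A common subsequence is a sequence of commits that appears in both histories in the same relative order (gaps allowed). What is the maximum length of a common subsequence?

Match add-tests (main #1, dev #2); then lint (main #2, dev #5); then lint (main #4, dev #7); then hotfix (main #5, dev #8); then add-tests (main #6, dev #9); then hotfix (main #7, dev #12); then hotfix (main #12, dev #13) — 7 commits in the same relative order in both. dp[12][13] = 7 confirms this is the maximum.

7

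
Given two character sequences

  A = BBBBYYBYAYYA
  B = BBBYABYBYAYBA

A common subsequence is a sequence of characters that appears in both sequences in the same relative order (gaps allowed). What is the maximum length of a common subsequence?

10

One common subsequence of length 10: B at A[1]=B[1] → B at A[2]=B[2] → B at A[3]=B[3] → B at A[4]=B[6] → Y at A[6]=B[7] → B at A[7]=B[8] → Y at A[8]=B[9] → A at A[9]=B[10] → Y at A[10]=B[11] → A at A[12]=B[13]. The LCS DP gives dp[12][13] = 10, so this is optimal.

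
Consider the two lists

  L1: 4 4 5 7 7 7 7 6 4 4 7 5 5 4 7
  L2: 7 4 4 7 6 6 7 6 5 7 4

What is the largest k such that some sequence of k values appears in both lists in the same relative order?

7

One common subsequence of length 7: 4 (L1 #1, L2 #2) → 4 (L1 #2, L2 #3) → 7 (L1 #4, L2 #4) → 7 (L1 #7, L2 #7) → 6 (L1 #8, L2 #8) → 7 (L1 #11, L2 #10) → 4 (L1 #14, L2 #11). Since dp[15][11] = 7, nothing longer is possible.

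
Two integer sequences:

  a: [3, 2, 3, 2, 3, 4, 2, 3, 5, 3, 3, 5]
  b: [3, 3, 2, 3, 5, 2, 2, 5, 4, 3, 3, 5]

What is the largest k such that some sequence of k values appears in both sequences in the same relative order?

9

Pick 3 [1,2] → 2 [2,3] → 3 [3,4] → 2 [4,6] → 2 [7,7] → 5 [9,8] → 3 [10,10] → 3 [11,11] → 5 [12,12]; all 9 values appear in both, in order. The LCS DP gives dp[12][12] = 9, so this is optimal.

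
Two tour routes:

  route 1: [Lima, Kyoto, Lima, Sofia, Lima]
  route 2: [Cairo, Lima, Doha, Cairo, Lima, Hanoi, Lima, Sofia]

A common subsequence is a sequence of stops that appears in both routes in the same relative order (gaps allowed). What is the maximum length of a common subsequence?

3

One common subsequence of length 3: Lima [1,5] → Lima [3,7] → Sofia [4,8]. Since dp[5][8] = 3, nothing longer is possible.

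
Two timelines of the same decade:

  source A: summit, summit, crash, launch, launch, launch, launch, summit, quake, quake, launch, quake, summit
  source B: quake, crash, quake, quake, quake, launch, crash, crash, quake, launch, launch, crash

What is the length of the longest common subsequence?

One common subsequence of length 5: crash [3,2]; then quake [9,4]; then quake [10,5]; then launch [11,6]; then quake [12,9]. The LCS DP gives dp[13][12] = 5, so this is optimal.

5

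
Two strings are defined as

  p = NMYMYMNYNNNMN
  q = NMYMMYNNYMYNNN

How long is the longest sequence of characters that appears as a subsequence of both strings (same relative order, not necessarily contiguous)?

Pick N [1,1]; then M [2,2]; then Y [3,3]; then M [4,5]; then Y [5,9]; then M [6,10]; then Y [8,11]; then N [10,12]; then N [11,13]; then N [13,14]; all 10 characters appear in both, in order. The LCS DP gives dp[13][14] = 10, so this is optimal.

10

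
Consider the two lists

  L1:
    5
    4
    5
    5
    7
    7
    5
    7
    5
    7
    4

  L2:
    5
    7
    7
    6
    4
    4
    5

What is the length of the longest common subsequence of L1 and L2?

4

Let dp[i][j] be the LCS length of the first i values of L1 and the first j values of L2. dp[i][j] = dp[i-1][j-1]+1 when the i-th and j-th values match, else max(dp[i-1][j], dp[i][j-1]).
    ·  5  7  7  6  4  4  5
 ·  0  0  0  0  0  0  0  0
 5  0  1  1  1  1  1  1  1
 4  0  1  1  1  1  2  2  2
 5  0  1  1  1  1  2  2  3
 5  0  1  1  1  1  2  2  3
 7  0  1  2  2  2  2  2  3
 7  0  1  2  3  3  3  3  3
 5  0  1  2  3  3  3  3  4
 7  0  1  2  3  3  3  3  4
 5  0  1  2  3  3  3  3  4
 7  0  1  2  3  3  3  3  4
 4  0  1  2  3  3  4  4  4
dp[11][7] = 4. One LCS (by backtracking along matches): 5, 7, 7, 5.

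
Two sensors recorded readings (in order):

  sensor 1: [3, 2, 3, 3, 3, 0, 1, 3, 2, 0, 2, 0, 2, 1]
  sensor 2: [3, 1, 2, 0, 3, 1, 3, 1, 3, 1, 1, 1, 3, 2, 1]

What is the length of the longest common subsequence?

Taking 3 at sensor 1[1]=sensor 2[1], 2 at sensor 1[2]=sensor 2[3], 3 at sensor 1[3]=sensor 2[5], 3 at sensor 1[4]=sensor 2[7], 3 at sensor 1[5]=sensor 2[9], 1 at sensor 1[7]=sensor 2[12], 3 at sensor 1[8]=sensor 2[13], 2 at sensor 1[13]=sensor 2[14], 1 at sensor 1[14]=sensor 2[15] gives a common subsequence of length 9. dp[14][15] = 9 confirms this is the maximum.

9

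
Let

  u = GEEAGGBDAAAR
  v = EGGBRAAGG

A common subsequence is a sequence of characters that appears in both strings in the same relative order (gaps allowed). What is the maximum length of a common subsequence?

6

Let dp[i][j] be the LCS length of the first i characters of u and the first j characters of v. dp[i][j] = dp[i-1][j-1]+1 when the i-th and j-th characters match, else max(dp[i-1][j], dp[i][j-1]).
    ·  E  G  G  B  R  A  A  G  G
 ·  0  0  0  0  0  0  0  0  0  0
 G  0  0  1  1  1  1  1  1  1  1
 E  0  1  1  1  1  1  1  1  1  1
 E  0  1  1  1  1  1  1  1  1  1
 A  0  1  1  1  1  1  2  2  2  2
 G  0  1  2  2  2  2  2  2  3  3
 G  0  1  2  3  3  3  3  3  3  4
 B  0  1  2  3  4  4  4  4  4  4
 D  0  1  2  3  4  4  4  4  4  4
 A  0  1  2  3  4  4  5  5  5  5
 A  0  1  2  3  4  4  5  6  6  6
 A  0  1  2  3  4  4  5  6  6  6
 R  0  1  2  3  4  5  5  6  6  6
dp[12][9] = 6. One LCS (by backtracking along matches): EGGBAA.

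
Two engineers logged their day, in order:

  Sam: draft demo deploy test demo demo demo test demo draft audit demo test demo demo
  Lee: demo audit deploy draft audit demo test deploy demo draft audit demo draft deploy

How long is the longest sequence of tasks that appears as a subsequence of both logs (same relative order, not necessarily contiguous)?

8

Match demo at Sam[2]=Lee[1], then deploy at Sam[3]=Lee[3], then demo at Sam[7]=Lee[6], then test at Sam[8]=Lee[7], then demo at Sam[9]=Lee[9], then draft at Sam[10]=Lee[10], then audit at Sam[11]=Lee[11], then demo at Sam[12]=Lee[12] — 8 tasks in the same relative order in both. Since dp[15][14] = 8, nothing longer is possible.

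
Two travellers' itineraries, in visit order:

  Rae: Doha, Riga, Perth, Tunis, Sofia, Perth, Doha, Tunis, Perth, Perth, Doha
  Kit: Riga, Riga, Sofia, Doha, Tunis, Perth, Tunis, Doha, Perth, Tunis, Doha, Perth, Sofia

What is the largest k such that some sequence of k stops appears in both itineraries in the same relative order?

7

Pick Riga (Rae #2, Kit #2); then Sofia (Rae #5, Kit #3); then Doha (Rae #7, Kit #4); then Tunis (Rae #8, Kit #5); then Perth (Rae #9, Kit #6); then Perth (Rae #10, Kit #9); then Doha (Rae #11, Kit #11); all 7 stops appear in both, in order. Since dp[11][13] = 7, nothing longer is possible.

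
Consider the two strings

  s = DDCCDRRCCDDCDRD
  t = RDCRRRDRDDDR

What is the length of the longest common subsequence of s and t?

Pick D [2,2], C [3,3], D [5,7], R [7,8], D [10,9], D [11,10], D [13,11], R [14,12]; all 8 characters appear in both, in order, and the DP table's final entry dp[15][12] is also 8, so no common subsequence is longer.

8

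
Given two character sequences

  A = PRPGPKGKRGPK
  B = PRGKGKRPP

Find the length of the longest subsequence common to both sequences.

Match P (A #1, B #1) → R (A #2, B #2) → G (A #4, B #3) → K (A #6, B #4) → G (A #7, B #5) → K (A #8, B #6) → R (A #9, B #7) → P (A #11, B #9) — 8 characters in the same relative order in both. dp[12][9] = 8 confirms this is the maximum.

8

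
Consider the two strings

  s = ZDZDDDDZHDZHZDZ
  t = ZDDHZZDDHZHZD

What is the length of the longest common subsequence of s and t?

10

Pick Z at s[1]=t[1], then D at s[2]=t[3], then Z at s[3]=t[6], then D at s[6]=t[7], then D at s[7]=t[8], then H at s[9]=t[9], then Z at s[11]=t[10], then H at s[12]=t[11], then Z at s[13]=t[12], then D at s[14]=t[13]; all 10 characters appear in both, in order. Since dp[15][13] = 10, nothing longer is possible.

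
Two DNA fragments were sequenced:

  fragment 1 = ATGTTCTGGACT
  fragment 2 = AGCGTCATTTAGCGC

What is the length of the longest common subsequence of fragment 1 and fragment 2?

Pick A at fragment 1[1]=fragment 2[1], T at fragment 1[2]=fragment 2[5], T at fragment 1[4]=fragment 2[8], T at fragment 1[5]=fragment 2[9], T at fragment 1[7]=fragment 2[10], G at fragment 1[8]=fragment 2[12], G at fragment 1[9]=fragment 2[14], C at fragment 1[11]=fragment 2[15]; all 8 bases appear in both, in order, and the DP table's final entry dp[12][15] is also 8, so no common subsequence is longer.

8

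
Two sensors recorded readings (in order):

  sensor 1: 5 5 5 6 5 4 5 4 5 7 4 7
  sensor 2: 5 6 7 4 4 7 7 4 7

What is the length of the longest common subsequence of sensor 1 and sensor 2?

7

Let dp[i][j] be the LCS length of the first i values of sensor 1 and the first j values of sensor 2. dp[i][j] = dp[i-1][j-1]+1 when the i-th and j-th values match, else max(dp[i-1][j], dp[i][j-1]).
    ·  5  6  7  4  4  7  7  4  7
 ·  0  0  0  0  0  0  0  0  0  0
 5  0  1  1  1  1  1  1  1  1  1
 5  0  1  1  1  1  1  1  1  1  1
 5  0  1  1  1  1  1  1  1  1  1
 6  0  1  2  2  2  2  2  2  2  2
 5  0  1  2  2  2  2  2  2  2  2
 4  0  1  2  2  3  3  3  3  3  3
 5  0  1  2  2  3  3  3  3  3  3
 4  0  1  2  2  3  4  4  4  4  4
 5  0  1  2  2  3  4  4  4  4  4
 7  0  1  2  3  3  4  5  5  5  5
 4  0  1  2  3  4  4  5  5  6  6
 7  0  1  2  3  4  4  5  6  6  7
dp[12][9] = 7. One LCS (by backtracking along matches): 5, 6, 4, 4, 7, 4, 7.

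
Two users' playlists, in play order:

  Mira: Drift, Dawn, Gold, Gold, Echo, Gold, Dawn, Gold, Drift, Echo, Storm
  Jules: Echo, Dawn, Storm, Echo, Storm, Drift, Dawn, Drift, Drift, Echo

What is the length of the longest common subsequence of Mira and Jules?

Taking Dawn at Mira[2]=Jules[2] → Echo at Mira[5]=Jules[4] → Dawn at Mira[7]=Jules[7] → Drift at Mira[9]=Jules[9] → Echo at Mira[10]=Jules[10] gives a common subsequence of length 5. dp[11][10] = 5 confirms this is the maximum.

5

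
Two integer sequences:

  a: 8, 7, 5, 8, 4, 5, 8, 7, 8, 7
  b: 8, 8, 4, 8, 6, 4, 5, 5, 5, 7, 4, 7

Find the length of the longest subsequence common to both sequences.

Let dp[i][j] be the LCS length of the first i values of a and the first j values of b. dp[i][j] = dp[i-1][j-1]+1 when the i-th and j-th values match, else max(dp[i-1][j], dp[i][j-1]).
    ·  8  8  4  8  6  4  5  5  5  7  4  7
 ·  0  0  0  0  0  0  0  0  0  0  0  0  0
 8  0  1  1  1  1  1  1  1  1  1  1  1  1
 7  0  1  1  1  1  1  1  1  1  1  2  2  2
 5  0  1  1  1  1  1  1  2  2  2  2  2  2
 8  0  1  2  2  2  2  2  2  2  2  2  2  2
 4  0  1  2  3  3  3  3  3  3  3  3  3  3
 5  0  1  2  3  3  3  3  4  4  4  4  4  4
 8  0  1  2  3  4  4  4  4  4  4  4  4  4
 7  0  1  2  3  4  4  4  4  4  4  5  5  5
 8  0  1  2  3  4  4  4  4  4  4  5  5  5
 7  0  1  2  3  4  4  4  4  4  4  5  5  6
dp[10][12] = 6. One LCS (by backtracking along matches): 8, 8, 4, 5, 7, 7.

6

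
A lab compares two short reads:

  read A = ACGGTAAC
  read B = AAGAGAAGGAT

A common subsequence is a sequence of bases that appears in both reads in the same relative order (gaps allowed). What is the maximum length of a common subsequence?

One common subsequence of length 5: A at read A[1]=read B[2], G at read A[3]=read B[3], G at read A[4]=read B[5], A at read A[6]=read B[7], A at read A[7]=read B[10], and the DP table's final entry dp[8][11] is also 5, so no common subsequence is longer.

5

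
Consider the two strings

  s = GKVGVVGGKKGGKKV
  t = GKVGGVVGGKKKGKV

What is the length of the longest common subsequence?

One common subsequence of length 13: G (s #1, t #1); then K (s #2, t #2); then V (s #3, t #3); then G (s #4, t #5); then V (s #5, t #6); then V (s #6, t #7); then G (s #7, t #8); then G (s #8, t #9); then K (s #9, t #11); then K (s #10, t #12); then G (s #12, t #13); then K (s #14, t #14); then V (s #15, t #15). The LCS DP gives dp[15][15] = 13, so this is optimal.

13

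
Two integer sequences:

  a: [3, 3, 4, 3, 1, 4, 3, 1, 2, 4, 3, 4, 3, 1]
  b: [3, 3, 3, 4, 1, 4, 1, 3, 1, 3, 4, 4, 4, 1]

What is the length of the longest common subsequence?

10

Pick 3 [1,2], 3 [2,3], 4 [3,4], 1 [5,5], 4 [6,6], 3 [7,8], 1 [8,9], 4 [10,12], 4 [12,13], 1 [14,14]; all 10 values appear in both, in order, and the DP table's final entry dp[14][14] is also 10, so no common subsequence is longer.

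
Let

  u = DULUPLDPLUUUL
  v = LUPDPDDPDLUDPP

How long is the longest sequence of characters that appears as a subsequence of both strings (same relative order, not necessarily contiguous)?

7

Pick L (u #3, v #1) → U (u #4, v #2) → P (u #5, v #5) → D (u #7, v #7) → P (u #8, v #8) → L (u #9, v #10) → U (u #10, v #11); all 7 characters appear in both, in order. dp[13][14] = 7 confirms this is the maximum.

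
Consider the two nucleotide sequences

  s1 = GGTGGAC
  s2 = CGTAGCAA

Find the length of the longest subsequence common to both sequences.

Let dp[i][j] be the LCS length of the first i bases of s1 and the first j bases of s2. dp[i][j] = dp[i-1][j-1]+1 when the i-th and j-th bases match, else max(dp[i-1][j], dp[i][j-1]).
    ·  C  G  T  A  G  C  A  A
 ·  0  0  0  0  0  0  0  0  0
 G  0  0  1  1  1  1  1  1  1
 G  0  0  1  1  1  2  2  2  2
 T  0  0  1  2  2  2  2  2  2
 G  0  0  1  2  2  3  3  3  3
 G  0  0  1  2  2  3  3  3  3
 A  0  0  1  2  3  3  3  4  4
 C  0  1  1  2  3  3  4  4  4
dp[7][8] = 4. One LCS (by backtracking along matches): GTGA.

4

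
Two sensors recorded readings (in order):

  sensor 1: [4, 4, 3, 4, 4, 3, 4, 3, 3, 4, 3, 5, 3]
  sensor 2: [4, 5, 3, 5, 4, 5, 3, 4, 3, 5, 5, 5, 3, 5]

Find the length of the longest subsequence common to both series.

Taking 4 [1,1], then 3 [3,3], then 4 [4,5], then 3 [6,7], then 4 [7,8], then 3 [8,9], then 3 [11,13], then 5 [12,14] gives a common subsequence of length 8. The LCS DP gives dp[13][14] = 8, so this is optimal.

8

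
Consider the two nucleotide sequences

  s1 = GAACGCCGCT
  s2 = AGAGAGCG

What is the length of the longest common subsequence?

Match G [1,2]; then A [2,3]; then A [3,5]; then G [5,6]; then C [7,7]; then G [8,8] — 6 bases in the same relative order in both. Since dp[10][8] = 6, nothing longer is possible.

6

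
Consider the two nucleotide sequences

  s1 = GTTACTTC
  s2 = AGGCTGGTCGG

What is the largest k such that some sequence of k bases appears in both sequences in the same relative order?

5

Match G (s1 #1, s2 #3), C (s1 #5, s2 #4), T (s1 #6, s2 #5), T (s1 #7, s2 #8), C (s1 #8, s2 #9) — 5 bases in the same relative order in both, and the DP table's final entry dp[8][11] is also 5, so no common subsequence is longer.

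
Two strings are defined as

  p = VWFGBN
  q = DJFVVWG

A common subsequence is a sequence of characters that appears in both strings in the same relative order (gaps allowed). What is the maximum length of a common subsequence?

3

Let dp[i][j] be the LCS length of the first i characters of p and the first j characters of q. dp[i][j] = dp[i-1][j-1]+1 when the i-th and j-th characters match, else max(dp[i-1][j], dp[i][j-1]).
    ·  D  J  F  V  V  W  G
 ·  0  0  0  0  0  0  0  0
 V  0  0  0  0  1  1  1  1
 W  0  0  0  0  1  1  2  2
 F  0  0  0  1  1  1  2  2
 G  0  0  0  1  1  1  2  3
 B  0  0  0  1  1  1  2  3
 N  0  0  0  1  1  1  2  3
dp[6][7] = 3. One LCS (by backtracking along matches): VWG.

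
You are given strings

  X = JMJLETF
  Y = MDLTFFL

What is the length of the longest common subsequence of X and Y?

Pick M [2,1] → L [4,3] → T [6,4] → F [7,6]; all 4 characters appear in both, in order. The LCS DP gives dp[7][7] = 4, so this is optimal.

4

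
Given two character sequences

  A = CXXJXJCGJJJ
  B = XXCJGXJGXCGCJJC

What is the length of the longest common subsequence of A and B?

One common subsequence of length 9: X (A #2, B #1); then X (A #3, B #2); then J (A #4, B #4); then X (A #5, B #6); then J (A #6, B #7); then C (A #7, B #10); then G (A #8, B #11); then J (A #9, B #13); then J (A #10, B #14), and the DP table's final entry dp[11][15] is also 9, so no common subsequence is longer.

9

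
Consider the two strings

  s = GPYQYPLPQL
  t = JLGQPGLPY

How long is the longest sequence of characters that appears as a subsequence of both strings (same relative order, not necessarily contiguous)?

5

Let dp[i][j] be the LCS length of the first i characters of s and the first j characters of t. dp[i][j] = dp[i-1][j-1]+1 when the i-th and j-th characters match, else max(dp[i-1][j], dp[i][j-1]).
    ·  J  L  G  Q  P  G  L  P  Y
 ·  0  0  0  0  0  0  0  0  0  0
 G  0  0  0  1  1  1  1  1  1  1
 P  0  0  0  1  1  2  2  2  2  2
 Y  0  0  0  1  1  2  2  2  2  3
 Q  0  0  0  1  2  2  2  2  2  3
 Y  0  0  0  1  2  2  2  2  2  3
 P  0  0  0  1  2  3  3  3  3  3
 L  0  0  1  1  2  3  3  4  4  4
 P  0  0  1  1  2  3  3  4  5  5
 Q  0  0  1  1  2  3  3  4  5  5
 L  0  0  1  1  2  3  3  4  5  5
dp[10][9] = 5. One LCS (by backtracking along matches): GQPLP.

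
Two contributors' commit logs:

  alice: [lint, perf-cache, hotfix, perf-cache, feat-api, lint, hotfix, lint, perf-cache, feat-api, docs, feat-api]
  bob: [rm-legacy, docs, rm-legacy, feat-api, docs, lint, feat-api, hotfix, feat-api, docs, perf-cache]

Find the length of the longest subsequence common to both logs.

Taking lint at alice[1]=bob[6] → feat-api at alice[5]=bob[7] → hotfix at alice[7]=bob[8] → feat-api at alice[10]=bob[9] → docs at alice[11]=bob[10] gives a common subsequence of length 5. Since dp[12][11] = 5, nothing longer is possible.

5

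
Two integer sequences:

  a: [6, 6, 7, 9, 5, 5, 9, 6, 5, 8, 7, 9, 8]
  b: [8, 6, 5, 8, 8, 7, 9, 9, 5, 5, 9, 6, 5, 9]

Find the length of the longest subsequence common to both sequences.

9

Taking 6 [1,2], then 7 [3,6], then 9 [4,8], then 5 [5,9], then 5 [6,10], then 9 [7,11], then 6 [8,12], then 5 [9,13], then 9 [12,14] gives a common subsequence of length 9. dp[13][14] = 9 confirms this is the maximum.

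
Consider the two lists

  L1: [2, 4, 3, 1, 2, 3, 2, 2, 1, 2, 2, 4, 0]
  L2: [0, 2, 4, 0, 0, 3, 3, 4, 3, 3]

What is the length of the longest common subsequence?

One common subsequence of length 5: 2 (L1 #1, L2 #2), then 4 (L1 #2, L2 #3), then 3 (L1 #3, L2 #6), then 3 (L1 #6, L2 #7), then 4 (L1 #12, L2 #8), and the DP table's final entry dp[13][10] is also 5, so no common subsequence is longer.

5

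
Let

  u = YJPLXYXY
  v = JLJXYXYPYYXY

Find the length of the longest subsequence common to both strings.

6

Let dp[i][j] be the LCS length of the first i characters of u and the first j characters of v. dp[i][j] = dp[i-1][j-1]+1 when the i-th and j-th characters match, else max(dp[i-1][j], dp[i][j-1]).
    ·  J  L  J  X  Y  X  Y  P  Y  Y  X  Y
 ·  0  0  0  0  0  0  0  0  0  0  0  0  0
 Y  0  0  0  0  0  1  1  1  1  1  1  1  1
 J  0  1  1  1  1  1  1  1  1  1  1  1  1
 P  0  1  1  1  1  1  1  1  2  2  2  2  2
 L  0  1  2  2  2  2  2  2  2  2  2  2  2
 X  0  1  2  2  3  3  3  3  3  3  3  3  3
 Y  0  1  2  2  3  4  4  4  4  4  4  4  4
 X  0  1  2  2  3  4  5  5  5  5  5  5  5
 Y  0  1  2  2  3  4  5  6  6  6  6  6  6
dp[8][12] = 6. One LCS (by backtracking along matches): JLXYXY.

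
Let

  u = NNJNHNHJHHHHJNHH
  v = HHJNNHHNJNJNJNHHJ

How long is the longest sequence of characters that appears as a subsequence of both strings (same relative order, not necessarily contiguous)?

One common subsequence of length 9: N at u[1]=v[5]; then N at u[2]=v[8]; then J at u[3]=v[9]; then N at u[4]=v[10]; then N at u[6]=v[12]; then J at u[8]=v[13]; then H at u[11]=v[15]; then H at u[12]=v[16]; then J at u[13]=v[17]. dp[16][17] = 9 confirms this is the maximum.

9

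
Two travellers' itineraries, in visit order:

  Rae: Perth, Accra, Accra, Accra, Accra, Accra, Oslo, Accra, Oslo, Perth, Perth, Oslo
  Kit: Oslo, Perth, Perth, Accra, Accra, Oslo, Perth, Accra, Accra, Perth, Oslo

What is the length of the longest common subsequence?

Match Perth at Rae[1]=Kit[3], Accra at Rae[2]=Kit[4], Accra at Rae[3]=Kit[5], Accra at Rae[6]=Kit[8], Accra at Rae[8]=Kit[9], Perth at Rae[11]=Kit[10], Oslo at Rae[12]=Kit[11] — 7 stops in the same relative order in both, and the DP table's final entry dp[12][11] is also 7, so no common subsequence is longer.

7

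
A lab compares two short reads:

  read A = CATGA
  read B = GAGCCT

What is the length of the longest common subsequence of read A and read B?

2

Let dp[i][j] be the LCS length of the first i bases of read A and the first j bases of read B. dp[i][j] = dp[i-1][j-1]+1 when the i-th and j-th bases match, else max(dp[i-1][j], dp[i][j-1]).
    ·  G  A  G  C  C  T
 ·  0  0  0  0  0  0  0
 C  0  0  0  0  1  1  1
 A  0  0  1  1  1  1  1
 T  0  0  1  1  1  1  2
 G  0  1  1  2  2  2  2
 A  0  1  2  2  2  2  2
dp[5][6] = 2. One LCS (by backtracking along matches): CT.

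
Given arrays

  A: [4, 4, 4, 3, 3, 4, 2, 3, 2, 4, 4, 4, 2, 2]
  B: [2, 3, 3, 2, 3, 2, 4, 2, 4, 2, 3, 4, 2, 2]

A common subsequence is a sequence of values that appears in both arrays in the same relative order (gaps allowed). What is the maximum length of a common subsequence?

Match 3 at A[4]=B[2], then 3 at A[5]=B[3], then 2 at A[7]=B[4], then 3 at A[8]=B[5], then 2 at A[9]=B[6], then 4 at A[10]=B[7], then 4 at A[11]=B[9], then 4 at A[12]=B[12], then 2 at A[13]=B[13], then 2 at A[14]=B[14] — 10 values in the same relative order in both. dp[14][14] = 10 confirms this is the maximum.

10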